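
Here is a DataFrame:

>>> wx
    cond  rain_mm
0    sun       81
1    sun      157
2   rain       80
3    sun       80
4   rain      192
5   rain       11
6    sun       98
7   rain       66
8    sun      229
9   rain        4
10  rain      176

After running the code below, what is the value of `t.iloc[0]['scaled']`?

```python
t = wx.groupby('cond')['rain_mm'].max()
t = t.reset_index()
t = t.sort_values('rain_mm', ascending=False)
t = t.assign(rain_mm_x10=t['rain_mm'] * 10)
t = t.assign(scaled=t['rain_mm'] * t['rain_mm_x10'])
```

524410

group by cond, max of rain_mm:
cond
rain    192
sun     229
Name: rain_mm, dtype: int64
reset_index():
   cond  rain_mm
0  rain      192
1   sun      229
sort by rain_mm descending:
   cond  rain_mm
1   sun      229
0  rain      192
add column rain_mm_x10 = t['rain_mm'] * 10:
   cond  rain_mm  rain_mm_x10
1   sun      229         2290
0  rain      192         1920
add column scaled = t['rain_mm'] * t['rain_mm_x10']:
   cond  rain_mm  rain_mm_x10  scaled
1   sun      229         2290  524410
0  rain      192         1920  368640
Reading off the value at position 0, column 'scaled', we get 524410.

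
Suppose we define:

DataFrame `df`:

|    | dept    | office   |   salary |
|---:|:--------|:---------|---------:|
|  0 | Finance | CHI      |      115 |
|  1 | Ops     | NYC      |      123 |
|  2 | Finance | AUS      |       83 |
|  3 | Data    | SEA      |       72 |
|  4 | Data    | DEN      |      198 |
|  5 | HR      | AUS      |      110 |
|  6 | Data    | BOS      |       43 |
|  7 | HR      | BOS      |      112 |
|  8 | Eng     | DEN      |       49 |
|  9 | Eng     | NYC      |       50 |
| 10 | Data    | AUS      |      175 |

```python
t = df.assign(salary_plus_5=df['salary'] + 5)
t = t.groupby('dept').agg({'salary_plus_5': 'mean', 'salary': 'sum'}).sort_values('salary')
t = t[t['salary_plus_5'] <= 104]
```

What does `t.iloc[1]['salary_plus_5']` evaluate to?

104.0

add column salary_plus_5 = df['salary'] + 5:
       dept office  salary  salary_plus_5
0   Finance    CHI     115            120
1       Ops    NYC     123            128
2   Finance    AUS      83             88
3      Data    SEA      72             77
4      Data    DEN     198            203
5        HR    AUS     110            115
6      Data    BOS      43             48
7        HR    BOS     112            117
8       Eng    DEN      49             54
9       Eng    NYC      50             55
10     Data    AUS     175            180
group by dept: mean(salary_plus_5), sum(salary):
         salary_plus_5  salary
dept                          
Data             127.0     488
Eng               54.5      99
Finance          104.0     198
HR               116.0     222
Ops              128.0     123
sort by salary:
         salary_plus_5  salary
dept                          
Eng               54.5      99
Ops              128.0     123
Finance          104.0     198
HR               116.0     222
Data             127.0     488
filter rows where salary_plus_5 <= 104:
         salary_plus_5  salary
dept                          
Eng               54.5      99
Finance          104.0     198
The value at position 1, column 'salary_plus_5' is 104.0.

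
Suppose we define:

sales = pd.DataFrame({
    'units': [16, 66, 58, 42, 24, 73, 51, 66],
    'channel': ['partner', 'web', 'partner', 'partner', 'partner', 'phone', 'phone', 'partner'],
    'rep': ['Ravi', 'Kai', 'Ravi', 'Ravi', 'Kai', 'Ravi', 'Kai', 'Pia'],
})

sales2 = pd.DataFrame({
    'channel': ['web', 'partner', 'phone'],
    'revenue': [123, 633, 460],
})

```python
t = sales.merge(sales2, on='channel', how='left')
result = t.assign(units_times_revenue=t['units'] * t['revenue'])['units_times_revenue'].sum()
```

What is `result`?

195556

merge on 'channel' (how='left') → 8 rows:
   units  channel   rep  revenue
0     16  partner  Ravi      633
1     66      web   Kai      123
2     58  partner  Ravi      633
3     42  partner  Ravi      633
4     24  partner   Kai      633
5     73    phone  Ravi      460
6     51    phone   Kai      460
7     66  partner   Pia      633
add column units_times_revenue = t['units'] * t['revenue']:
   units  channel   rep  revenue  units_times_revenue
0     16  partner  Ravi      633                10128
1     66      web   Kai      123                 8118
2     58  partner  Ravi      633                36714
3     42  partner  Ravi      633                26586
4     24  partner   Kai      633                15192
5     73    phone  Ravi      460                33580
6     51    phone   Kai      460                23460
7     66  partner   Pia      633                41778
Taking the sum of column 'units_times_revenue' gives 195556.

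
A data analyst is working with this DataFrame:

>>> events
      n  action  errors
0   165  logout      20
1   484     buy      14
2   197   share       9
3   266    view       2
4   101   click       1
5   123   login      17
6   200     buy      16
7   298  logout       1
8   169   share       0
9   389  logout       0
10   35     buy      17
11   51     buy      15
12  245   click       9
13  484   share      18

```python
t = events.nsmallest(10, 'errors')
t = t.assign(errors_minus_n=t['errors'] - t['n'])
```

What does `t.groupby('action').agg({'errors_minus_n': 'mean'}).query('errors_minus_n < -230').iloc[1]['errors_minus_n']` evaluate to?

-264.0

take 10 rows with smallest errors:
      n  action  errors
8   169   share       0
9   389  logout       0
4   101   click       1
7   298  logout       1
3   266    view       2
2   197   share       9
12  245   click       9
1   484     buy      14
11   51     buy      15
6   200     buy      16
add column errors_minus_n = t['errors'] - t['n']:
      n  action  errors  errors_minus_n
8   169   share       0            -169
9   389  logout       0            -389
4   101   click       1            -100
7   298  logout       1            -297
3   266    view       2            -264
2   197   share       9            -188
12  245   click       9            -236
1   484     buy      14            -470
11   51     buy      15             -36
6   200     buy      16            -184
group by action, mean of errors_minus_n:
        errors_minus_n
action                
buy             -230.0
click           -168.0
logout          -343.0
share           -178.5
view            -264.0
filter rows where errors_minus_n < -230:
        errors_minus_n
action                
logout          -343.0
view            -264.0
Finally, value at position 1, column 'errors_minus_n' = -264.0.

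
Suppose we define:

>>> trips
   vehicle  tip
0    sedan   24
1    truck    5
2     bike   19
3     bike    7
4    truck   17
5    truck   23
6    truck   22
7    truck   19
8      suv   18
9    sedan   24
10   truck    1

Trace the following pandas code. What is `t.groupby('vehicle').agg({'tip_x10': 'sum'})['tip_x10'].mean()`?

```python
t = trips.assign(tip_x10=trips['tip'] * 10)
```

447.5

add column tip_x10 = trips['tip'] * 10:
   vehicle  tip  tip_x10
0    sedan   24      240
1    truck    5       50
2     bike   19      190
3     bike    7       70
4    truck   17      170
5    truck   23      230
6    truck   22      220
7    truck   19      190
8      suv   18      180
9    sedan   24      240
10   truck    1       10
group by vehicle, sum of tip_x10:
         tip_x10
vehicle         
bike         260
sedan        480
suv          180
truck        870
Reading off the mean of column 'tip_x10', we get 447.5.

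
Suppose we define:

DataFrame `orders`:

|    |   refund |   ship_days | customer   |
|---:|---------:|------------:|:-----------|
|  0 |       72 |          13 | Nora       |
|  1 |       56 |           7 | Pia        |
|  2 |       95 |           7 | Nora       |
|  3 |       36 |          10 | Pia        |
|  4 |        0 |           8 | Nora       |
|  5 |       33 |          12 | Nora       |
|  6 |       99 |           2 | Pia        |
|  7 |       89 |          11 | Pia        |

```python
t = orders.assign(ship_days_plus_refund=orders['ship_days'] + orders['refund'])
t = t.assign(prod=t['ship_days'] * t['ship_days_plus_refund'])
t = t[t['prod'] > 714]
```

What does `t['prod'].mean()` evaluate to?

1102.5

add column ship_days_plus_refund = orders['ship_days'] + orders['refund']:
   refund  ship_days customer  ship_days_plus_refund
0      72         13     Nora                     85
1      56          7      Pia                     63
2      95          7     Nora                    102
3      36         10      Pia                     46
4       0          8     Nora                      8
5      33         12     Nora                     45
6      99          2      Pia                    101
7      89         11      Pia                    100
add column prod = t['ship_days'] * t['ship_days_plus_refund']:
   refund  ship_days customer  ship_days_plus_refund  prod
0      72         13     Nora                     85  1105
1      56          7      Pia                     63   441
2      95          7     Nora                    102   714
3      36         10      Pia                     46   460
4       0          8     Nora                      8    64
5      33         12     Nora                     45   540
6      99          2      Pia                    101   202
7      89         11      Pia                    100  1100
filter rows where prod > 714:
   refund  ship_days customer  ship_days_plus_refund  prod
0      72         13     Nora                     85  1105
7      89         11      Pia                    100  1100
Hence 1102.5.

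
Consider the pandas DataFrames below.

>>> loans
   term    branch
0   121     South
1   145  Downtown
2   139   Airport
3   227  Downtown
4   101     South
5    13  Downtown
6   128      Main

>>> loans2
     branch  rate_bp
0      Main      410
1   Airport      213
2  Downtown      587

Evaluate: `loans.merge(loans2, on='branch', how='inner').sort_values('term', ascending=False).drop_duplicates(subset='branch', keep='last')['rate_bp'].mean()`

merge on 'branch' (how='inner') → 5 rows:
   term    branch  rate_bp
0   145  Downtown      587
1   139   Airport      213
2   227  Downtown      587
3    13  Downtown      587
4   128      Main      410
sort by term descending:
   term    branch  rate_bp
2   227  Downtown      587
0   145  Downtown      587
1   139   Airport      213
4   128      Main      410
3    13  Downtown      587
drop duplicate branch (keep=last):
   term    branch  rate_bp
1   139   Airport      213
4   128      Main      410
3    13  Downtown      587
Taking the mean of column 'rate_bp' gives 403.333333333.

403.333333333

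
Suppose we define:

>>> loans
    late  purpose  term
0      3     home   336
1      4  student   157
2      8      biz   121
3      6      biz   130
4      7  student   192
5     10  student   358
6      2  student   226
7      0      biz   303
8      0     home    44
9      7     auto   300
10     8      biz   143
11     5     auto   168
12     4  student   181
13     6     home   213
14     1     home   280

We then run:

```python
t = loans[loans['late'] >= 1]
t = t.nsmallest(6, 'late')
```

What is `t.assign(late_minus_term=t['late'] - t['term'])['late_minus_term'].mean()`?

-221.5

filter rows where late >= 1:
    late  purpose  term
0      3     home   336
1      4  student   157
2      8      biz   121
3      6      biz   130
4      7  student   192
5     10  student   358
6      2  student   226
9      7     auto   300
10     8      biz   143
11     5     auto   168
12     4  student   181
13     6     home   213
14     1     home   280
take 6 rows with smallest late:
    late  purpose  term
14     1     home   280
6      2  student   226
0      3     home   336
1      4  student   157
12     4  student   181
11     5     auto   168
add column late_minus_term = t['late'] - t['term']:
    late  purpose  term  late_minus_term
14     1     home   280             -279
6      2  student   226             -224
0      3     home   336             -333
1      4  student   157             -153
12     4  student   181             -177
11     5     auto   168             -163
The mean of column 'late_minus_term' is -221.5.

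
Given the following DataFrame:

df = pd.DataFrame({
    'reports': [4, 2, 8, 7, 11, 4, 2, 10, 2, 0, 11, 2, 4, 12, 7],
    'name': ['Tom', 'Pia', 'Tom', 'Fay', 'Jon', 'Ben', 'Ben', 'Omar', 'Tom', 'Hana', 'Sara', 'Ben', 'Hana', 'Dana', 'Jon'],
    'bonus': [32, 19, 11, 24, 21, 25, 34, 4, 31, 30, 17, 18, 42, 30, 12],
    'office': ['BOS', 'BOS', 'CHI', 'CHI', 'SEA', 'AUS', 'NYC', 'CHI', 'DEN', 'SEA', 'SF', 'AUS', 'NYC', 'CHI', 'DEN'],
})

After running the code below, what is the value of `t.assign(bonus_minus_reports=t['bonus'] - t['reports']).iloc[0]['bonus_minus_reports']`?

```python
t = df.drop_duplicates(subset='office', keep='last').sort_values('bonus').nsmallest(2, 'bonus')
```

5

drop duplicate office (keep=last):
    reports  name  bonus office
1         2   Pia     19    BOS
9         0  Hana     30    SEA
10       11  Sara     17     SF
11        2   Ben     18    AUS
12        4  Hana     42    NYC
13       12  Dana     30    CHI
14        7   Jon     12    DEN
sort by bonus:
    reports  name  bonus office
14        7   Jon     12    DEN
10       11  Sara     17     SF
11        2   Ben     18    AUS
1         2   Pia     19    BOS
9         0  Hana     30    SEA
13       12  Dana     30    CHI
12        4  Hana     42    NYC
take 2 rows with smallest bonus:
    reports  name  bonus office
14        7   Jon     12    DEN
10       11  Sara     17     SF
add column bonus_minus_reports = t['bonus'] - t['reports']:
    reports  name  bonus office  bonus_minus_reports
14        7   Jon     12    DEN                    5
10       11  Sara     17     SF                    6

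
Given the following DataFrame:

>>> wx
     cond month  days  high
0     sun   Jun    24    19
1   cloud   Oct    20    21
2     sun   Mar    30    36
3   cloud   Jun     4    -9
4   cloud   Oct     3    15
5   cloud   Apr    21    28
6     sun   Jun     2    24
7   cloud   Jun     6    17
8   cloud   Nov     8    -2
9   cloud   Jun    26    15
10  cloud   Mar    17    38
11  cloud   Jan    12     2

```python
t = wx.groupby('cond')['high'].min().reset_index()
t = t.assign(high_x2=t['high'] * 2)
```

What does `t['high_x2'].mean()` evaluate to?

group by cond, min of high:
cond
cloud    -9
sun      19
Name: high, dtype: int64
reset_index():
    cond  high
0  cloud    -9
1    sun    19
add column high_x2 = t['high'] * 2:
    cond  high  high_x2
0  cloud    -9      -18
1    sun    19       38
Finally, mean of column 'high_x2' = 10.0.

10.0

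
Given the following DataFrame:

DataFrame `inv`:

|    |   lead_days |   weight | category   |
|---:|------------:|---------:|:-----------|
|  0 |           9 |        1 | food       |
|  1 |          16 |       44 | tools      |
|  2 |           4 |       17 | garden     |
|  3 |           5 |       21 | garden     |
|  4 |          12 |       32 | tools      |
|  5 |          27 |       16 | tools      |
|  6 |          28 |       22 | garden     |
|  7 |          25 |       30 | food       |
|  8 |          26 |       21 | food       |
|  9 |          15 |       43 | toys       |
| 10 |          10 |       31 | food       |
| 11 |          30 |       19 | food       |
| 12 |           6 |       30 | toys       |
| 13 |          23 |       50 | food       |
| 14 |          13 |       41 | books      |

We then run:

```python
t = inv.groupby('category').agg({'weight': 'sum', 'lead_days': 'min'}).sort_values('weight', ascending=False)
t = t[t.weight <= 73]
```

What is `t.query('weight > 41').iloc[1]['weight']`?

group by category: sum(weight), min(lead_days):
          weight  lead_days
category                   
books         41         13
food         152          9
garden        60          4
tools         92         12
toys          73          6
sort by weight descending:
          weight  lead_days
category                   
food         152          9
tools         92         12
toys          73          6
garden        60          4
books         41         13
filter rows where weight <= 73:
          weight  lead_days
category                   
toys          73          6
garden        60          4
books         41         13
filter rows where weight > 41:
          weight  lead_days
category                   
toys          73          6
garden        60          4
Reading off the value at position 1, column 'weight', we get 60.

60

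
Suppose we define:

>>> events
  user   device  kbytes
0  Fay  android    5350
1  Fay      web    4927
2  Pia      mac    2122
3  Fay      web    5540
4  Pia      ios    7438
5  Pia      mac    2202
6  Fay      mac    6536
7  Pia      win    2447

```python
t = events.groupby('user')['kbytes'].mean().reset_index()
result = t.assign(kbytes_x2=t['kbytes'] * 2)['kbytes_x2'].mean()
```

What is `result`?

group by user, mean of kbytes:
user
Fay    5588.25
Pia    3552.25
Name: kbytes, dtype: float64
reset_index():
  user   kbytes
0  Fay  5588.25
1  Pia  3552.25
add column kbytes_x2 = t['kbytes'] * 2:
  user   kbytes  kbytes_x2
0  Fay  5588.25    11176.5
1  Pia  3552.25     7104.5
The mean of column 'kbytes_x2' is 9140.5.

9140.5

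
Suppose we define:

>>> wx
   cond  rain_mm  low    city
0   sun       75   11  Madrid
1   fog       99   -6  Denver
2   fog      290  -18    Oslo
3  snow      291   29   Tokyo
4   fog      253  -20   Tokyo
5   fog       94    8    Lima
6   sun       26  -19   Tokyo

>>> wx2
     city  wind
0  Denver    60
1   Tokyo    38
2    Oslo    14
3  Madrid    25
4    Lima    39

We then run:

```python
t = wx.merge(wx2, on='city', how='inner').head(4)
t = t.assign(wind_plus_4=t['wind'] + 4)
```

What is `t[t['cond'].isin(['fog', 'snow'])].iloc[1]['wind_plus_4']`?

merge on 'city' (how='inner') → 7 rows:
   cond  rain_mm  low    city  wind
0   sun       75   11  Madrid    25
1   fog       99   -6  Denver    60
2   fog      290  -18    Oslo    14
3  snow      291   29   Tokyo    38
4   fog      253  -20   Tokyo    38
5   fog       94    8    Lima    39
6   sun       26  -19   Tokyo    38
take first 4 rows:
   cond  rain_mm  low    city  wind
0   sun       75   11  Madrid    25
1   fog       99   -6  Denver    60
2   fog      290  -18    Oslo    14
3  snow      291   29   Tokyo    38
add column wind_plus_4 = t['wind'] + 4:
   cond  rain_mm  low    city  wind  wind_plus_4
0   sun       75   11  Madrid    25           29
1   fog       99   -6  Denver    60           64
2   fog      290  -18    Oslo    14           18
3  snow      291   29   Tokyo    38           42
filter rows where cond in ['fog', 'snow']:
   cond  rain_mm  low    city  wind  wind_plus_4
1   fog       99   -6  Denver    60           64
2   fog      290  -18    Oslo    14           18
3  snow      291   29   Tokyo    38           42
So iloc[1]['wind_plus_4'] = 18.

18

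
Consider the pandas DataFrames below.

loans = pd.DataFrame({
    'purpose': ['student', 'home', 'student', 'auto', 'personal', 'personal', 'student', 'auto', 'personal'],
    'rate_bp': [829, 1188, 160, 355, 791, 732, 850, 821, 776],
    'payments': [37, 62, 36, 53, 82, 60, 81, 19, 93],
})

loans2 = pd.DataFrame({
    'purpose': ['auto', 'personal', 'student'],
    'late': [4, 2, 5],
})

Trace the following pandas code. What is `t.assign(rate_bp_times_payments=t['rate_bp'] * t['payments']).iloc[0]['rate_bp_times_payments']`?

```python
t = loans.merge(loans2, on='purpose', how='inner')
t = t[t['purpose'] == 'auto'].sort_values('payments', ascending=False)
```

18815

merge on 'purpose' (how='inner') → 8 rows:
    purpose  rate_bp  payments  late
0   student      829        37     5
1   student      160        36     5
2      auto      355        53     4
3  personal      791        82     2
4  personal      732        60     2
5   student      850        81     5
6      auto      821        19     4
7  personal      776        93     2
filter rows where purpose == 'auto':
  purpose  rate_bp  payments  late
2    auto      355        53     4
6    auto      821        19     4
sort by payments descending:
  purpose  rate_bp  payments  late
2    auto      355        53     4
6    auto      821        19     4
add column rate_bp_times_payments = t['rate_bp'] * t['payments']:
  purpose  rate_bp  payments  late  rate_bp_times_payments
2    auto      355        53     4                   18815
6    auto      821        19     4                   15599
Hence 18815.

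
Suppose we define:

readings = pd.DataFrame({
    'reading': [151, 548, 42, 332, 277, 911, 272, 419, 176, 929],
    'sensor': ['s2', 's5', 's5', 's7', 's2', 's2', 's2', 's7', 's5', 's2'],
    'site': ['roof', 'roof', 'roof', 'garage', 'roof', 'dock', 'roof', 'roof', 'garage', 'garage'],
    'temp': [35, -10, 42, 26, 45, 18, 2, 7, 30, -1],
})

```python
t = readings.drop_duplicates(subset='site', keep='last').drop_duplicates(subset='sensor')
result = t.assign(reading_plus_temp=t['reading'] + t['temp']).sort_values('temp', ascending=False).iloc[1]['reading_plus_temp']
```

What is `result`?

drop duplicate site (keep=last):
   reading sensor    site  temp
5      911     s2    dock    18
7      419     s7    roof     7
9      929     s2  garage    -1
drop duplicate sensor (keep=first):
   reading sensor  site  temp
5      911     s2  dock    18
7      419     s7  roof     7
add column reading_plus_temp = t['reading'] + t['temp']:
   reading sensor  site  temp  reading_plus_temp
5      911     s2  dock    18                929
7      419     s7  roof     7                426
sort by temp descending:
   reading sensor  site  temp  reading_plus_temp
5      911     s2  dock    18                929
7      419     s7  roof     7                426
Hence 426.

426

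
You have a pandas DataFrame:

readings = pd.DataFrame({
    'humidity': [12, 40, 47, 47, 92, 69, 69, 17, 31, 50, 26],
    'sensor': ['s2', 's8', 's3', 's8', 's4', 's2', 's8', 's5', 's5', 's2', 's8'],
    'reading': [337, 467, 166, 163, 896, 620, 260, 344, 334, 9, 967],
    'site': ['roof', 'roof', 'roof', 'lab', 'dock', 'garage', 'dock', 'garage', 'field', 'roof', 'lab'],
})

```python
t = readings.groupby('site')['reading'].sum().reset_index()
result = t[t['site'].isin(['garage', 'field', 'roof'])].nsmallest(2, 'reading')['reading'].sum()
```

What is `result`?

1298

group by site, sum of reading:
site
dock      1156
field      334
garage     964
lab       1130
roof       979
Name: reading, dtype: int64
reset_index():
     site  reading
0    dock     1156
1   field      334
2  garage      964
3     lab     1130
4    roof      979
filter rows where site in ['garage', 'field', 'roof']:
     site  reading
1   field      334
2  garage      964
4    roof      979
take 2 rows with smallest reading:
     site  reading
1   field      334
2  garage      964
Then the sum of column 'reading': 1298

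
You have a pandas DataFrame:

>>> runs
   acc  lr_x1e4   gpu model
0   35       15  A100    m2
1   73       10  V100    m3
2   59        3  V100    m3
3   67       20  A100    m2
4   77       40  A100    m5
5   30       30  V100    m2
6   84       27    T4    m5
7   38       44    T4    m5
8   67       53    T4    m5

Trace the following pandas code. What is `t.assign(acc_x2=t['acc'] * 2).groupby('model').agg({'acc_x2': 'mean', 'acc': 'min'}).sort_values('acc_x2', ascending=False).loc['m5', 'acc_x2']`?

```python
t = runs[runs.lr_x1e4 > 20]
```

133.0

filter rows where lr_x1e4 > 20:
   acc  lr_x1e4   gpu model
4   77       40  A100    m5
5   30       30  V100    m2
6   84       27    T4    m5
7   38       44    T4    m5
8   67       53    T4    m5
add column acc_x2 = t['acc'] * 2:
   acc  lr_x1e4   gpu model  acc_x2
4   77       40  A100    m5     154
5   30       30  V100    m2      60
6   84       27    T4    m5     168
7   38       44    T4    m5      76
8   67       53    T4    m5     134
group by model: mean(acc_x2), min(acc):
       acc_x2  acc
model             
m2       60.0   30
m5      133.0   38
sort by acc_x2 descending:
       acc_x2  acc
model             
m5      133.0   38
m2       60.0   30
So loc['m5', 'acc_x2'] = 133.0.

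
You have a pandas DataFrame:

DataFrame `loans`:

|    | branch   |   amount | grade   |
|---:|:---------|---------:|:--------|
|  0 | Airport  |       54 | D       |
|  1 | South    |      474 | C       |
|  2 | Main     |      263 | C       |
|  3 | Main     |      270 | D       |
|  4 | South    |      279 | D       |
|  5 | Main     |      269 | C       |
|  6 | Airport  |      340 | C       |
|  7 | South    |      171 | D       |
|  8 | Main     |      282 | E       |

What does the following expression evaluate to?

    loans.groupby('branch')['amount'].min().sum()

488

group by branch, min of amount:
branch
Airport     54
Main       263
South      171
Name: amount, dtype: int64
Finally, sum of the resulting series = 488.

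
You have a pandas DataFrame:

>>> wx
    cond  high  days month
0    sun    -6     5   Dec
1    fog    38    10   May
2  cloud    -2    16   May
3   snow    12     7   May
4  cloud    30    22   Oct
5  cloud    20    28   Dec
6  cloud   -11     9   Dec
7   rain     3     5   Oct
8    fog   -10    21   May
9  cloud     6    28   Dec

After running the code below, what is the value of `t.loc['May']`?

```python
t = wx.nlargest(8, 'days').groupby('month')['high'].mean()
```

9.5

take 8 rows with largest days:
    cond  high  days month
5  cloud    20    28   Dec
9  cloud     6    28   Dec
4  cloud    30    22   Oct
8    fog   -10    21   May
2  cloud    -2    16   May
1    fog    38    10   May
6  cloud   -11     9   Dec
3   snow    12     7   May
group by month, mean of high:
month
Dec     5.0
May     9.5
Oct    30.0
Name: high, dtype: float64
Then the value at index 'May': 9.5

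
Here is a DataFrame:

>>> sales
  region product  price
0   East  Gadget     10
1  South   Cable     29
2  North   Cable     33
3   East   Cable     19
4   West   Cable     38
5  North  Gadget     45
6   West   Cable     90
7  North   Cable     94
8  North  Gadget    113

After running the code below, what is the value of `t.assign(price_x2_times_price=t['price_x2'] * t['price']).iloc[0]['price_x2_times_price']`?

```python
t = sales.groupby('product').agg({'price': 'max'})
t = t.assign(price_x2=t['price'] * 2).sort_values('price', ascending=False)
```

group by product, max of price:
         price
product       
Cable       94
Gadget     113
add column price_x2 = t['price'] * 2:
         price  price_x2
product                 
Cable       94       188
Gadget     113       226
sort by price descending:
         price  price_x2
product                 
Gadget     113       226
Cable       94       188
add column price_x2_times_price = t['price_x2'] * t['price']:
         price  price_x2  price_x2_times_price
product                                       
Gadget     113       226                 25538
Cable       94       188                 17672
Reading off the value at position 0, column 'price_x2_times_price', we get 25538.

25538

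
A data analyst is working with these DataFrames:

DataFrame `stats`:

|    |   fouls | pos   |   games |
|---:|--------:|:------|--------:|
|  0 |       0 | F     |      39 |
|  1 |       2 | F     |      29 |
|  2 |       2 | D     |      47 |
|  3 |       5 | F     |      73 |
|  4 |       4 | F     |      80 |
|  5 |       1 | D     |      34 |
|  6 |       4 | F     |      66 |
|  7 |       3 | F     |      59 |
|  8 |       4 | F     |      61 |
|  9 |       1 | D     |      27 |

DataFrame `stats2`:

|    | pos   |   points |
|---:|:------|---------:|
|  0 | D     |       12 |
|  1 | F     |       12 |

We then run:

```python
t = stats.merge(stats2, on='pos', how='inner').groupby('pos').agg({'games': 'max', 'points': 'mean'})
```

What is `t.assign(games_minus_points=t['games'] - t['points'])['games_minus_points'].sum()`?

103.0

merge on 'pos' (how='inner') → 10 rows:
   fouls pos  games  points
0      0   F     39      12
1      2   F     29      12
2      2   D     47      12
3      5   F     73      12
4      4   F     80      12
5      1   D     34      12
6      4   F     66      12
7      3   F     59      12
8      4   F     61      12
9      1   D     27      12
group by pos: max(games), mean(points):
     games  points
pos               
D       47    12.0
F       80    12.0
add column games_minus_points = t['games'] - t['points']:
     games  points  games_minus_points
pos                                   
D       47    12.0                35.0
F       80    12.0                68.0
Taking the sum of column 'games_minus_points' gives 103.0.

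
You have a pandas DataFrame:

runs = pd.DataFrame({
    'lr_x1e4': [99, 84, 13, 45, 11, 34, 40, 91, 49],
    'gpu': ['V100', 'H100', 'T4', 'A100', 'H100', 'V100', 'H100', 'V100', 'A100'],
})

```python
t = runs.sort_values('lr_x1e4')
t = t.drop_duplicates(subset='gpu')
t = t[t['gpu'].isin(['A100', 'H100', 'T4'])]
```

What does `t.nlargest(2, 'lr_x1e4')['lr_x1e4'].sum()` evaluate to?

58

sort by lr_x1e4:
   lr_x1e4   gpu
4       11  H100
2       13    T4
5       34  V100
6       40  H100
3       45  A100
8       49  A100
1       84  H100
7       91  V100
0       99  V100
drop duplicate gpu (keep=first):
   lr_x1e4   gpu
4       11  H100
2       13    T4
5       34  V100
3       45  A100
filter rows where gpu in ['A100', 'H100', 'T4']:
   lr_x1e4   gpu
4       11  H100
2       13    T4
3       45  A100
take 2 rows with largest lr_x1e4:
   lr_x1e4   gpu
3       45  A100
2       13    T4
sum of column 'lr_x1e4' → 58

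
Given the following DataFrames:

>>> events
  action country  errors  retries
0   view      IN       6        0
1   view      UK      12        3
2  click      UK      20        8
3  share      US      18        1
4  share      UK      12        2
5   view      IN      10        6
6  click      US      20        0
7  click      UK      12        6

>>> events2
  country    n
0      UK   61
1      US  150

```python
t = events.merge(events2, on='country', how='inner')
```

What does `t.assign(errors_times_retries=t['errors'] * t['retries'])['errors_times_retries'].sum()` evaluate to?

310

merge on 'country' (how='inner') → 6 rows:
  action country  errors  retries    n
0   view      UK      12        3   61
1  click      UK      20        8   61
2  share      US      18        1  150
3  share      UK      12        2   61
4  click      US      20        0  150
5  click      UK      12        6   61
add column errors_times_retries = t['errors'] * t['retries']:
  action country  errors  retries    n  errors_times_retries
0   view      UK      12        3   61                    36
1  click      UK      20        8   61                   160
2  share      US      18        1  150                    18
3  share      UK      12        2   61                    24
4  click      US      20        0  150                     0
5  click      UK      12        6   61                    72
sum of column 'errors_times_retries' → 310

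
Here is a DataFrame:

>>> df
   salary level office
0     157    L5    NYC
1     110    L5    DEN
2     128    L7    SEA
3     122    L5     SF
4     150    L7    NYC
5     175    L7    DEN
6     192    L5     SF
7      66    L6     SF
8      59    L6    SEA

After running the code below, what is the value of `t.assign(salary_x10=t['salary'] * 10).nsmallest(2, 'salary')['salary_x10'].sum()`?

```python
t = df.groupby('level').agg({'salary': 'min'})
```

group by level, min of salary:
       salary
level        
L5        110
L6         59
L7        128
add column salary_x10 = t['salary'] * 10:
       salary  salary_x10
level                    
L5        110        1100
L6         59         590
L7        128        1280
take 2 rows with smallest salary:
       salary  salary_x10
level                    
L6         59         590
L5        110        1100
sum of column 'salary_x10' → 1690

1690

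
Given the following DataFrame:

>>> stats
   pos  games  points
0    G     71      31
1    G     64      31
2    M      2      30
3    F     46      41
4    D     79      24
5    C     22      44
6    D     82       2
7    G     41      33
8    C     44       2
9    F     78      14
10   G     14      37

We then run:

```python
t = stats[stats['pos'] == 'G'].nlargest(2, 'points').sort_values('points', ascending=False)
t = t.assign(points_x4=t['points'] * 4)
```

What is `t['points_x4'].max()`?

filter rows where pos == 'G':
   pos  games  points
0    G     71      31
1    G     64      31
7    G     41      33
10   G     14      37
take 2 rows with largest points:
   pos  games  points
10   G     14      37
7    G     41      33
sort by points descending:
   pos  games  points
10   G     14      37
7    G     41      33
add column points_x4 = t['points'] * 4:
   pos  games  points  points_x4
10   G     14      37        148
7    G     41      33        132
Then the max of column 'points_x4': 148

148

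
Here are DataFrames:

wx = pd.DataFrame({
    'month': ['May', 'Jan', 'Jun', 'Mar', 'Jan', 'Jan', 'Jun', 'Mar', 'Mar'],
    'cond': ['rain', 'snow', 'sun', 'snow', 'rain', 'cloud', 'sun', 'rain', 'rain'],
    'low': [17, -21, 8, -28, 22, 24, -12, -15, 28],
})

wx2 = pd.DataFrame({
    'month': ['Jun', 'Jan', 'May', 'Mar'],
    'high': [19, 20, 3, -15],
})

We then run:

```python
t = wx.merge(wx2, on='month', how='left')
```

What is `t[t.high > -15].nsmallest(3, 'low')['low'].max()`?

8

merge on 'month' (how='left') → 9 rows:
  month   cond  low  high
0   May   rain   17     3
1   Jan   snow  -21    20
2   Jun    sun    8    19
3   Mar   snow  -28   -15
4   Jan   rain   22    20
5   Jan  cloud   24    20
6   Jun    sun  -12    19
7   Mar   rain  -15   -15
8   Mar   rain   28   -15
filter rows where high > -15:
  month   cond  low  high
0   May   rain   17     3
1   Jan   snow  -21    20
2   Jun    sun    8    19
4   Jan   rain   22    20
5   Jan  cloud   24    20
6   Jun    sun  -12    19
take 3 rows with smallest low:
  month  cond  low  high
1   Jan  snow  -21    20
6   Jun   sun  -12    19
2   Jun   sun    8    19
So max() = 8.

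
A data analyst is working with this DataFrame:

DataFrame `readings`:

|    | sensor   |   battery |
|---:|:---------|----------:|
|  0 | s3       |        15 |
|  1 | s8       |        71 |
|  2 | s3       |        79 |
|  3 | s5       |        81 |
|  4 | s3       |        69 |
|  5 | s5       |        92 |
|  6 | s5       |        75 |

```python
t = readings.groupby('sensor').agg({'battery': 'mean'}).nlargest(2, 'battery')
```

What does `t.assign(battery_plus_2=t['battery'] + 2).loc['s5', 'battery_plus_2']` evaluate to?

group by sensor, mean of battery:
          battery
sensor           
s3      54.333333
s5      82.666667
s8      71.000000
take 2 rows with largest battery:
          battery
sensor           
s5      82.666667
s8      71.000000
add column battery_plus_2 = t['battery'] + 2:
          battery  battery_plus_2
sensor                           
s5      82.666667       84.666667
s8      71.000000       73.000000
Then the value at row 's5', column 'battery_plus_2': 84.6666666667

84.6666666667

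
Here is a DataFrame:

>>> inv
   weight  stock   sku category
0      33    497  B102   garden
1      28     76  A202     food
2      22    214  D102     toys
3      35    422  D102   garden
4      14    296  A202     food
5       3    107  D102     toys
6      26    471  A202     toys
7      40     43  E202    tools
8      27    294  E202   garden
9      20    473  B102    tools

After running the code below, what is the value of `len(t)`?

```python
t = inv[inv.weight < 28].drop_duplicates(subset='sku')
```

4

filter rows where weight < 28:
   weight  stock   sku category
2      22    214  D102     toys
4      14    296  A202     food
5       3    107  D102     toys
6      26    471  A202     toys
8      27    294  E202   garden
9      20    473  B102    tools
drop duplicate sku (keep=first):
   weight  stock   sku category
2      22    214  D102     toys
4      14    296  A202     food
8      27    294  E202   garden
9      20    473  B102    tools
Then the number of rows: 4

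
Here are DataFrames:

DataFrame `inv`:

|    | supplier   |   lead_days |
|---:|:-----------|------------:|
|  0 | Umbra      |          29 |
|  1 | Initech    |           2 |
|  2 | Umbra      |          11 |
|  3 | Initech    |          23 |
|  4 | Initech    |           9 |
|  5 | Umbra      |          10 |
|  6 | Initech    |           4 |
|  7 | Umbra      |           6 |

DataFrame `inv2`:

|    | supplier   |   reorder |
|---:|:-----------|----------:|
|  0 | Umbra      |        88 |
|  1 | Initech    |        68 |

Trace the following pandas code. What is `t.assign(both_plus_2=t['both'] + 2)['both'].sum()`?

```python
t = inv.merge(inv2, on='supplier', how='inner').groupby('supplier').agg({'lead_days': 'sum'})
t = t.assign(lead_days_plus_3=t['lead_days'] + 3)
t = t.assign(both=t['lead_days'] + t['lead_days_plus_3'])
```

194

merge on 'supplier' (how='inner') → 8 rows:
  supplier  lead_days  reorder
0    Umbra         29       88
1  Initech          2       68
2    Umbra         11       88
3  Initech         23       68
4  Initech          9       68
5    Umbra         10       88
6  Initech          4       68
7    Umbra          6       88
group by supplier, sum of lead_days:
          lead_days
supplier           
Initech          38
Umbra            56
add column lead_days_plus_3 = t['lead_days'] + 3:
          lead_days  lead_days_plus_3
supplier                             
Initech          38                41
Umbra            56                59
add column both = t['lead_days'] + t['lead_days_plus_3']:
          lead_days  lead_days_plus_3  both
supplier                                   
Initech          38                41    79
Umbra            56                59   115
add column both_plus_2 = t['both'] + 2:
          lead_days  lead_days_plus_3  both  both_plus_2
supplier                                                
Initech          38                41    79           81
Umbra            56                59   115          117
So sum() = 194.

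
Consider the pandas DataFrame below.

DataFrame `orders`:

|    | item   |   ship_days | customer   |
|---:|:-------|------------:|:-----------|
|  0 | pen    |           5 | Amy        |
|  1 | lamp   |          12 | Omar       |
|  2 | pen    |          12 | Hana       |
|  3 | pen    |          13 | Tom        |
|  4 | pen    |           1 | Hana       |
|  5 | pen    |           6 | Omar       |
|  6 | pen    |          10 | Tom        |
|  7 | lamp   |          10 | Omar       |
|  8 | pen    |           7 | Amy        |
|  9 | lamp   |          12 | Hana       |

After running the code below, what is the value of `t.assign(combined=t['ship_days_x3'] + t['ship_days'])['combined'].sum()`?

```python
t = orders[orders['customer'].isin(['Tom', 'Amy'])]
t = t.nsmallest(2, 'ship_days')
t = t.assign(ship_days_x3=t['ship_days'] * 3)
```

filter rows where customer in ['Tom', 'Amy']:
  item  ship_days customer
0  pen          5      Amy
3  pen         13      Tom
6  pen         10      Tom
8  pen          7      Amy
take 2 rows with smallest ship_days:
  item  ship_days customer
0  pen          5      Amy
8  pen          7      Amy
add column ship_days_x3 = t['ship_days'] * 3:
  item  ship_days customer  ship_days_x3
0  pen          5      Amy            15
8  pen          7      Amy            21
add column combined = t['ship_days_x3'] + t['ship_days']:
  item  ship_days customer  ship_days_x3  combined
0  pen          5      Amy            15        20
8  pen          7      Amy            21        28
Then the sum of column 'combined': 48

48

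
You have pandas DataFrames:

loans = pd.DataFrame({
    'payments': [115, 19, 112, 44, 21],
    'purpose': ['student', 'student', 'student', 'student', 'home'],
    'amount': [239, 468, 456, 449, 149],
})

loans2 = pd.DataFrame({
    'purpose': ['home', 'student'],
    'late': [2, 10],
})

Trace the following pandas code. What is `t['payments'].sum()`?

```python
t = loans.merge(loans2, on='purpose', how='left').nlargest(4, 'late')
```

merge on 'purpose' (how='left') → 5 rows:
   payments  purpose  amount  late
0       115  student     239    10
1        19  student     468    10
2       112  student     456    10
3        44  student     449    10
4        21     home     149     2
take 4 rows with largest late:
   payments  purpose  amount  late
0       115  student     239    10
1        19  student     468    10
2       112  student     456    10
3        44  student     449    10
Finally, sum of column 'payments' = 290.

290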